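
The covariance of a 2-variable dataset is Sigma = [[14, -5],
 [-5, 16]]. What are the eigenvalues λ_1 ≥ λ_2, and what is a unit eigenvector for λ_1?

Step 1 — characteristic polynomial of 2×2 Sigma:
  det(Sigma - λI) = λ² - trace · λ + det = 0.
  trace = 14 + 16 = 30, det = 14·16 - (-5)² = 199.
Step 2 — discriminant:
  Δ = trace² - 4·det = 900 - 796 = 104.
Step 3 — eigenvalues:
  λ = (trace ± √Δ)/2 = (30 ± 10.198)/2,
  λ_1 = 20.099,  λ_2 = 9.901.

Step 4 — unit eigenvector for λ_1: solve (Sigma - λ_1 I)v = 0. First row:
  (14 - 20.099)·v_x + (-5)·v_y = 0, i.e. (-6.099)·v_x + (-5)·v_y = 0,
  so v ∝ (b, λ_1 - a) = (-5, 6.099); multiply by -1 so the first entry is positive: u = (5, -6.099).
  ||u|| = √((5)² + (-6.099)²) = √(62.198) ≈ 7.8866,
  v_1 = u/||u|| ≈ (0.634, -0.7733) (||v_1|| = 1).

λ_1 = 20.099,  λ_2 = 9.901;  v_1 ≈ (0.634, -0.7733)


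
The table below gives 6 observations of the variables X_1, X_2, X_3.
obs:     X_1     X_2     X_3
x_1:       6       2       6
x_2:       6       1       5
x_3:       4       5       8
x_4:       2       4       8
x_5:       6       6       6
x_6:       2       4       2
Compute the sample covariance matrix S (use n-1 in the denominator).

Step 1 — column means:
  mean(X_1) = (6 + 6 + 4 + 2 + 6 + 2) / 6 = 26/6 = 4.3333
  mean(X_2) = (2 + 1 + 5 + 4 + 6 + 4) / 6 = 22/6 = 3.6667
  mean(X_3) = (6 + 5 + 8 + 8 + 6 + 2) / 6 = 35/6 = 5.8333

Step 2 — sample covariance S[i,j] = (1/(n-1)) · Σ_k (x_{k,i} - mean_i) · (x_{k,j} - mean_j), with n-1 = 5.
  S[X_1,X_1] = ((1.6667)·(1.6667) + (1.6667)·(1.6667) + (-0.3333)·(-0.3333) + (-2.3333)·(-2.3333) + (1.6667)·(1.6667) + (-2.3333)·(-2.3333)) / 5 = 19.3333/5 = 3.8667
  S[X_1,X_2] = ((1.6667)·(-1.6667) + (1.6667)·(-2.6667) + (-0.3333)·(1.3333) + (-2.3333)·(0.3333) + (1.6667)·(2.3333) + (-2.3333)·(0.3333)) / 5 = -5.3333/5 = -1.0667
  S[X_1,X_3] = ((1.6667)·(0.1667) + (1.6667)·(-0.8333) + (-0.3333)·(2.1667) + (-2.3333)·(2.1667) + (1.6667)·(0.1667) + (-2.3333)·(-3.8333)) / 5 = 2.3333/5 = 0.4667
  S[X_2,X_2] = ((-1.6667)·(-1.6667) + (-2.6667)·(-2.6667) + (1.3333)·(1.3333) + (0.3333)·(0.3333) + (2.3333)·(2.3333) + (0.3333)·(0.3333)) / 5 = 17.3333/5 = 3.4667
  S[X_2,X_3] = ((-1.6667)·(0.1667) + (-2.6667)·(-0.8333) + (1.3333)·(2.1667) + (0.3333)·(2.1667) + (2.3333)·(0.1667) + (0.3333)·(-3.8333)) / 5 = 4.6667/5 = 0.9333
  S[X_3,X_3] = ((0.1667)·(0.1667) + (-0.8333)·(-0.8333) + (2.1667)·(2.1667) + (2.1667)·(2.1667) + (0.1667)·(0.1667) + (-3.8333)·(-3.8333)) / 5 = 24.8333/5 = 4.9667

S is symmetric (S[j,i] = S[i,j]). Assembling:

S = [[3.8667, -1.0667, 0.4667],
 [-1.0667, 3.4667, 0.9333],
 [0.4667, 0.9333, 4.9667]]


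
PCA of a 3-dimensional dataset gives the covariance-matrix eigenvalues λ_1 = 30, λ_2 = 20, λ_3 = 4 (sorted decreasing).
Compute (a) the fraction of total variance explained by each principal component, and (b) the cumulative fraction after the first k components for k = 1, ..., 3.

Step 1 — total variance = trace(Sigma) = Σ λ_i = 30 + 20 + 4 = 54.

Step 2 — fraction explained by component i = λ_i / Σ λ:
  PC1: 30/54 = 0.5556
  PC2: 20/54 = 0.3704
  PC3: 4/54 = 0.0741

Step 3 — cumulative fraction after k components = (λ_1 + ... + λ_k) / Σ λ:
  k = 1: 30/54 = 0.5556
  k = 2: (30 + 20)/54 = 50/54 = 0.9259
  k = 3: (30 + 20 + 4)/54 = 54/54 = 1

Summary (fraction, with percent):

explained: PC1 0.5556 (55.56%), PC2 0.3704 (37.04%), PC3 0.0741 (7.41%);  cumulative: 0.5556, 0.9259, 1


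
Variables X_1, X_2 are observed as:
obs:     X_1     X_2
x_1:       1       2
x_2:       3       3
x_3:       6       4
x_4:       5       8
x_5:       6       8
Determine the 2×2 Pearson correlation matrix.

Step 1 — column means:
  mean(X_1) = (1 + 3 + 6 + 5 + 6) / 5 = 21/5 = 4.2
  mean(X_2) = (2 + 3 + 4 + 8 + 8) / 5 = 25/5 = 5

Step 2 — sample variances and covariances s[i,j] = (1/(n-1)) · Σ_k (x_{k,i} - mean_i) · (x_{k,j} - mean_j), with n-1 = 4:
  s[X_1,X_1] = ((-3.2)·(-3.2) + (-1.2)·(-1.2) + (1.8)·(1.8) + (0.8)·(0.8) + (1.8)·(1.8)) / 4 = 18.8/4 = 4.7
  s[X_1,X_2] = ((-3.2)·(-3) + (-1.2)·(-2) + (1.8)·(-1) + (0.8)·(3) + (1.8)·(3)) / 4 = 18/4 = 4.5
  s[X_2,X_2] = ((-3)·(-3) + (-2)·(-2) + (-1)·(-1) + (3)·(3) + (3)·(3)) / 4 = 32/4 = 8
  Sample standard deviations s_i = √(s[i,i]):
  s(X_1) = √(4.7) = 2.1679
  s(X_2) = √(8) = 2.8284

Step 3 — r_{ij} = s_{ij} / (s_i · s_j):
  r[X_1,X_1] = 1 (diagonal).
  r[X_1,X_2] = 4.5 / (2.1679 · 2.8284) = 4.5 / 6.1319 = 0.7339
  r[X_2,X_2] = 1 (diagonal).

R is symmetric with unit diagonal. Assembling:

R = [[1, 0.7339],
 [0.7339, 1]]


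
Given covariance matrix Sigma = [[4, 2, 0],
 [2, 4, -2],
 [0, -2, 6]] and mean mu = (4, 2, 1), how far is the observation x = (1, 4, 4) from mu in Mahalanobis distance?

Step 1 — centre the observation: (x - mu) = (-3, 2, 3).

Step 2 — invert Sigma (cofactor / det for 3×3, or solve directly):
  Sigma^{-1} = [[0.3571, -0.2143, -0.0714],
 [-0.2143, 0.4286, 0.1429],
 [-0.0714, 0.1429, 0.2143]].

Step 3 — form the quadratic (x - mu)^T · Sigma^{-1} · (x - mu):
  Sigma^{-1} · (x - mu) = (-1.7143, 1.9286, 1.1429).
  (x - mu)^T · [Sigma^{-1} · (x - mu)] = (-3)·(-1.7143) + (2)·(1.9286) + (3)·(1.1429) = 12.4286.

Step 4 — take square root: d = √(12.4286) ≈ 3.5254.

d(x, mu) = √(12.4286) ≈ 3.5254


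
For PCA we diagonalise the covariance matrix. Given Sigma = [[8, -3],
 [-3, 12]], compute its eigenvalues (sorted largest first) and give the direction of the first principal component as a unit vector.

Step 1 — characteristic polynomial of 2×2 Sigma:
  det(Sigma - λI) = λ² - trace · λ + det = 0.
  trace = 8 + 12 = 20, det = 8·12 - (-3)² = 87.
Step 2 — discriminant:
  Δ = trace² - 4·det = 400 - 348 = 52.
Step 3 — eigenvalues:
  λ = (trace ± √Δ)/2 = (20 ± 7.2111)/2,
  λ_1 = 13.6056,  λ_2 = 6.3944.

Step 4 — unit eigenvector for λ_1: solve (Sigma - λ_1 I)v = 0. First row:
  (8 - 13.6056)·v_x + (-3)·v_y = 0, i.e. (-5.6056)·v_x + (-3)·v_y = 0,
  so v ∝ (b, λ_1 - a) = (-3, 5.6056); multiply by -1 so the first entry is positive: u = (3, -5.6056).
  ||u|| = √((3)² + (-5.6056)²) = √(40.4222) ≈ 6.3578,
  v_1 = u/||u|| ≈ (0.4719, -0.8817) (||v_1|| = 1).

λ_1 = 13.6056,  λ_2 = 6.3944;  v_1 ≈ (0.4719, -0.8817)


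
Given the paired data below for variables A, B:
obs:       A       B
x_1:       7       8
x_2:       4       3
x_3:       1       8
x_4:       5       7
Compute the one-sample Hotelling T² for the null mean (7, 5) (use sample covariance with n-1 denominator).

Step 1 — sample mean vector:
  mean(A) = (7 + 4 + 1 + 5) / 4 = 17/4 = 4.25
  mean(B) = (8 + 3 + 8 + 7) / 4 = 26/4 = 6.5
  x̄ = (4.25, 6.5),  deviation x̄ - mu_0 = (4.25, 6.5) - (7, 5) = (-2.75, 1.5).

Step 2 — sample covariance matrix, S[i,j] = (1/(n-1)) · Σ_k (x_{k,i} - mean_i) · (x_{k,j} - mean_j), divisor n-1 = 3:
  S[A,A] = ((2.75)·(2.75) + (-0.25)·(-0.25) + (-3.25)·(-3.25) + (0.75)·(0.75)) / 3 = 18.75/3 = 6.25
  S[A,B] = ((2.75)·(1.5) + (-0.25)·(-3.5) + (-3.25)·(1.5) + (0.75)·(0.5)) / 3 = 0.5/3 = 0.1667
  S[B,B] = ((1.5)·(1.5) + (-3.5)·(-3.5) + (1.5)·(1.5) + (0.5)·(0.5)) / 3 = 17/3 = 5.6667
  S = [[6.25, 0.1667],
 [0.1667, 5.6667]].

Step 3 — invert S. det(S) = 6.25·5.6667 - (0.1667)² = 35.3889.
  S^{-1} = (1/det) · [[d, -b], [-b, a]] = [[0.1601, -0.0047],
 [-0.0047, 0.1766]].

Step 4 — quadratic form (x̄ - mu_0)^T · S^{-1} · (x̄ - mu_0):
  S^{-1} · (x̄ - mu_0) = (-0.4474, 0.2779),
  (x̄ - mu_0)^T · [...] = (-2.75)·(-0.4474) + (1.5)·(0.2779) = 1.6472.

Step 5 — scale by n: T² = 4 · 1.6472 = 6.5887.

T² ≈ 6.5887


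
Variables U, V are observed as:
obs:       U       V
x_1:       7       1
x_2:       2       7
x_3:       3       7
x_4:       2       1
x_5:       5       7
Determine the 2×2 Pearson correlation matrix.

Step 1 — column means:
  mean(U) = (7 + 2 + 3 + 2 + 5) / 5 = 19/5 = 3.8
  mean(V) = (1 + 7 + 7 + 1 + 7) / 5 = 23/5 = 4.6

Step 2 — sample variances and covariances s[i,j] = (1/(n-1)) · Σ_k (x_{k,i} - mean_i) · (x_{k,j} - mean_j), with n-1 = 4:
  s[U,U] = ((3.2)·(3.2) + (-1.8)·(-1.8) + (-0.8)·(-0.8) + (-1.8)·(-1.8) + (1.2)·(1.2)) / 4 = 18.8/4 = 4.7
  s[U,V] = ((3.2)·(-3.6) + (-1.8)·(2.4) + (-0.8)·(2.4) + (-1.8)·(-3.6) + (1.2)·(2.4)) / 4 = -8.4/4 = -2.1
  s[V,V] = ((-3.6)·(-3.6) + (2.4)·(2.4) + (2.4)·(2.4) + (-3.6)·(-3.6) + (2.4)·(2.4)) / 4 = 43.2/4 = 10.8
  Sample standard deviations s_i = √(s[i,i]):
  s(U) = √(4.7) = 2.1679
  s(V) = √(10.8) = 3.2863

Step 3 — r_{ij} = s_{ij} / (s_i · s_j):
  r[U,U] = 1 (diagonal).
  r[U,V] = -2.1 / (2.1679 · 3.2863) = -2.1 / 7.1246 = -0.2948
  r[V,V] = 1 (diagonal).

R is symmetric with unit diagonal. Assembling:

R = [[1, -0.2948],
 [-0.2948, 1]]


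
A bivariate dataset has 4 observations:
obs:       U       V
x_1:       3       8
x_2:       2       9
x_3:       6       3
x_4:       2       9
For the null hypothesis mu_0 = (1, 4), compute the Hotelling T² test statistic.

Step 1 — sample mean vector:
  mean(U) = (3 + 2 + 6 + 2) / 4 = 13/4 = 3.25
  mean(V) = (8 + 9 + 3 + 9) / 4 = 29/4 = 7.25
  x̄ = (3.25, 7.25),  deviation x̄ - mu_0 = (3.25, 7.25) - (1, 4) = (2.25, 3.25).

Step 2 — sample covariance matrix, S[i,j] = (1/(n-1)) · Σ_k (x_{k,i} - mean_i) · (x_{k,j} - mean_j), divisor n-1 = 3:
  S[U,U] = ((-0.25)·(-0.25) + (-1.25)·(-1.25) + (2.75)·(2.75) + (-1.25)·(-1.25)) / 3 = 10.75/3 = 3.5833
  S[U,V] = ((-0.25)·(0.75) + (-1.25)·(1.75) + (2.75)·(-4.25) + (-1.25)·(1.75)) / 3 = -16.25/3 = -5.4167
  S[V,V] = ((0.75)·(0.75) + (1.75)·(1.75) + (-4.25)·(-4.25) + (1.75)·(1.75)) / 3 = 24.75/3 = 8.25
  S = [[3.5833, -5.4167],
 [-5.4167, 8.25]].

Step 3 — invert S. det(S) = 3.5833·8.25 - (-5.4167)² = 0.2222.
  S^{-1} = (1/det) · [[d, -b], [-b, a]] = [[37.125, 24.375],
 [24.375, 16.125]].

Step 4 — quadratic form (x̄ - mu_0)^T · S^{-1} · (x̄ - mu_0):
  S^{-1} · (x̄ - mu_0) = (162.75, 107.25),
  (x̄ - mu_0)^T · [...] = (2.25)·(162.75) + (3.25)·(107.25) = 714.75.

Step 5 — scale by n: T² = 4 · 714.75 = 2859.

T² ≈ 2859


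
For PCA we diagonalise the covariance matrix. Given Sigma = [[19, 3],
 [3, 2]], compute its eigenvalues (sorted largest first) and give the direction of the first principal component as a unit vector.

Step 1 — characteristic polynomial of 2×2 Sigma:
  det(Sigma - λI) = λ² - trace · λ + det = 0.
  trace = 19 + 2 = 21, det = 19·2 - (3)² = 29.
Step 2 — discriminant:
  Δ = trace² - 4·det = 441 - 116 = 325.
Step 3 — eigenvalues:
  λ = (trace ± √Δ)/2 = (21 ± 18.0278)/2,
  λ_1 = 19.5139,  λ_2 = 1.4861.

Step 4 — unit eigenvector for λ_1: solve (Sigma - λ_1 I)v = 0. First row:
  (19 - 19.5139)·v_x + (3)·v_y = 0, i.e. (-0.5139)·v_x + (3)·v_y = 0,
  so v ∝ (b, λ_1 - a) = (3, 0.5139) = u.
  ||u|| = √((3)² + (0.5139)²) = √(9.2641) ≈ 3.0437,
  v_1 = u/||u|| ≈ (0.9856, 0.1688) (||v_1|| = 1).

λ_1 = 19.5139,  λ_2 = 1.4861;  v_1 ≈ (0.9856, 0.1688)


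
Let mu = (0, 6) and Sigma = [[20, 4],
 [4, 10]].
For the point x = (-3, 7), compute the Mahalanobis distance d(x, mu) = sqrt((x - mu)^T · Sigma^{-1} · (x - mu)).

Step 1 — centre the observation: (x - mu) = (-3, 1).

Step 2 — invert Sigma. det(Sigma) = 20·10 - (4)² = 184.
  Sigma^{-1} = (1/det) · [[d, -b], [-b, a]] = [[0.0543, -0.0217],
 [-0.0217, 0.1087]].

Step 3 — form the quadratic (x - mu)^T · Sigma^{-1} · (x - mu):
  Sigma^{-1} · (x - mu) = (-0.1848, 0.1739).
  (x - mu)^T · [Sigma^{-1} · (x - mu)] = (-3)·(-0.1848) + (1)·(0.1739) = 0.7283.

Step 4 — take square root: d = √(0.7283) ≈ 0.8534.

d(x, mu) = √(0.7283) ≈ 0.8534


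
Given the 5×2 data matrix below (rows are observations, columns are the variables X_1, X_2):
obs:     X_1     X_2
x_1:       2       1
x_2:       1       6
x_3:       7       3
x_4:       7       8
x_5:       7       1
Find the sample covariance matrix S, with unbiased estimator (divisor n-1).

Step 1 — column means:
  mean(X_1) = (2 + 1 + 7 + 7 + 7) / 5 = 24/5 = 4.8
  mean(X_2) = (1 + 6 + 3 + 8 + 1) / 5 = 19/5 = 3.8

Step 2 — sample covariance S[i,j] = (1/(n-1)) · Σ_k (x_{k,i} - mean_i) · (x_{k,j} - mean_j), with n-1 = 4.
  S[X_1,X_1] = ((-2.8)·(-2.8) + (-3.8)·(-3.8) + (2.2)·(2.2) + (2.2)·(2.2) + (2.2)·(2.2)) / 4 = 36.8/4 = 9.2
  S[X_1,X_2] = ((-2.8)·(-2.8) + (-3.8)·(2.2) + (2.2)·(-0.8) + (2.2)·(4.2) + (2.2)·(-2.8)) / 4 = 0.8/4 = 0.2
  S[X_2,X_2] = ((-2.8)·(-2.8) + (2.2)·(2.2) + (-0.8)·(-0.8) + (4.2)·(4.2) + (-2.8)·(-2.8)) / 4 = 38.8/4 = 9.7

S is symmetric (S[j,i] = S[i,j]). Assembling:

S = [[9.2, 0.2],
 [0.2, 9.7]]


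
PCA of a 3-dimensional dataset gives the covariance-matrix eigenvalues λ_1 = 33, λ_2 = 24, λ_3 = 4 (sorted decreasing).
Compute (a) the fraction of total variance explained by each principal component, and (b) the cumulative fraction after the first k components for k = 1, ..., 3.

Step 1 — total variance = trace(Sigma) = Σ λ_i = 33 + 24 + 4 = 61.

Step 2 — fraction explained by component i = λ_i / Σ λ:
  PC1: 33/61 = 0.541
  PC2: 24/61 = 0.3934
  PC3: 4/61 = 0.0656

Step 3 — cumulative fraction after k components = (λ_1 + ... + λ_k) / Σ λ:
  k = 1: 33/61 = 0.541
  k = 2: (33 + 24)/61 = 57/61 = 0.9344
  k = 3: (33 + 24 + 4)/61 = 61/61 = 1

Summary (fraction, with percent):

explained: PC1 0.541 (54.1%), PC2 0.3934 (39.34%), PC3 0.0656 (6.56%);  cumulative: 0.541, 0.9344, 1


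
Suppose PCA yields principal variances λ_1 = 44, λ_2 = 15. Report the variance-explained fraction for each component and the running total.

Step 1 — total variance = trace(Sigma) = Σ λ_i = 44 + 15 = 59.

Step 2 — fraction explained by component i = λ_i / Σ λ:
  PC1: 44/59 = 0.7458
  PC2: 15/59 = 0.2542

Step 3 — cumulative fraction after k components = (λ_1 + ... + λ_k) / Σ λ:
  k = 1: 44/59 = 0.7458
  k = 2: (44 + 15)/59 = 59/59 = 1

Summary (fraction, with percent):

explained: PC1 0.7458 (74.58%), PC2 0.2542 (25.42%);  cumulative: 0.7458, 1


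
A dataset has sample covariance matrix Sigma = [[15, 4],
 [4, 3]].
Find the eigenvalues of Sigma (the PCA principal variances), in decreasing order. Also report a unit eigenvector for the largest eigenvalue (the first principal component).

Step 1 — characteristic polynomial of 2×2 Sigma:
  det(Sigma - λI) = λ² - trace · λ + det = 0.
  trace = 15 + 3 = 18, det = 15·3 - (4)² = 29.
Step 2 — discriminant:
  Δ = trace² - 4·det = 324 - 116 = 208.
Step 3 — eigenvalues:
  λ = (trace ± √Δ)/2 = (18 ± 14.4222)/2,
  λ_1 = 16.2111,  λ_2 = 1.7889.

Step 4 — unit eigenvector for λ_1: solve (Sigma - λ_1 I)v = 0. First row:
  (15 - 16.2111)·v_x + (4)·v_y = 0, i.e. (-1.2111)·v_x + (4)·v_y = 0,
  so v ∝ (b, λ_1 - a) = (4, 1.2111) = u.
  ||u|| = √((4)² + (1.2111)²) = √(17.4668) ≈ 4.1793,
  v_1 = u/||u|| ≈ (0.9571, 0.2898) (||v_1|| = 1).

λ_1 = 16.2111,  λ_2 = 1.7889;  v_1 ≈ (0.9571, 0.2898)


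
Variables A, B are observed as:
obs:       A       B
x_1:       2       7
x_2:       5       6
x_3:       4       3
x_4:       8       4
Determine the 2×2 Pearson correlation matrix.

Step 1 — column means:
  mean(A) = (2 + 5 + 4 + 8) / 4 = 19/4 = 4.75
  mean(B) = (7 + 6 + 3 + 4) / 4 = 20/4 = 5

Step 2 — sample variances and covariances s[i,j] = (1/(n-1)) · Σ_k (x_{k,i} - mean_i) · (x_{k,j} - mean_j), with n-1 = 3:
  s[A,A] = ((-2.75)·(-2.75) + (0.25)·(0.25) + (-0.75)·(-0.75) + (3.25)·(3.25)) / 3 = 18.75/3 = 6.25
  s[A,B] = ((-2.75)·(2) + (0.25)·(1) + (-0.75)·(-2) + (3.25)·(-1)) / 3 = -7/3 = -2.3333
  s[B,B] = ((2)·(2) + (1)·(1) + (-2)·(-2) + (-1)·(-1)) / 3 = 10/3 = 3.3333
  Sample standard deviations s_i = √(s[i,i]):
  s(A) = √(6.25) = 2.5
  s(B) = √(3.3333) = 1.8257

Step 3 — r_{ij} = s_{ij} / (s_i · s_j):
  r[A,A] = 1 (diagonal).
  r[A,B] = -2.3333 / (2.5 · 1.8257) = -2.3333 / 4.5644 = -0.5112
  r[B,B] = 1 (diagonal).

R is symmetric with unit diagonal. Assembling:

R = [[1, -0.5112],
 [-0.5112, 1]]


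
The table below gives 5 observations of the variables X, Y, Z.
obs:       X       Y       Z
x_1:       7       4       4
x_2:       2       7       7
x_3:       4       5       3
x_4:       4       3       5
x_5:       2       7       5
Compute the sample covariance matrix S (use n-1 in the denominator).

Step 1 — column means:
  mean(X) = (7 + 2 + 4 + 4 + 2) / 5 = 19/5 = 3.8
  mean(Y) = (4 + 7 + 5 + 3 + 7) / 5 = 26/5 = 5.2
  mean(Z) = (4 + 7 + 3 + 5 + 5) / 5 = 24/5 = 4.8

Step 2 — sample covariance S[i,j] = (1/(n-1)) · Σ_k (x_{k,i} - mean_i) · (x_{k,j} - mean_j), with n-1 = 4.
  S[X,X] = ((3.2)·(3.2) + (-1.8)·(-1.8) + (0.2)·(0.2) + (0.2)·(0.2) + (-1.8)·(-1.8)) / 4 = 16.8/4 = 4.2
  S[X,Y] = ((3.2)·(-1.2) + (-1.8)·(1.8) + (0.2)·(-0.2) + (0.2)·(-2.2) + (-1.8)·(1.8)) / 4 = -10.8/4 = -2.7
  S[X,Z] = ((3.2)·(-0.8) + (-1.8)·(2.2) + (0.2)·(-1.8) + (0.2)·(0.2) + (-1.8)·(0.2)) / 4 = -7.2/4 = -1.8
  S[Y,Y] = ((-1.2)·(-1.2) + (1.8)·(1.8) + (-0.2)·(-0.2) + (-2.2)·(-2.2) + (1.8)·(1.8)) / 4 = 12.8/4 = 3.2
  S[Y,Z] = ((-1.2)·(-0.8) + (1.8)·(2.2) + (-0.2)·(-1.8) + (-2.2)·(0.2) + (1.8)·(0.2)) / 4 = 5.2/4 = 1.3
  S[Z,Z] = ((-0.8)·(-0.8) + (2.2)·(2.2) + (-1.8)·(-1.8) + (0.2)·(0.2) + (0.2)·(0.2)) / 4 = 8.8/4 = 2.2

S is symmetric (S[j,i] = S[i,j]). Assembling:

S = [[4.2, -2.7, -1.8],
 [-2.7, 3.2, 1.3],
 [-1.8, 1.3, 2.2]]


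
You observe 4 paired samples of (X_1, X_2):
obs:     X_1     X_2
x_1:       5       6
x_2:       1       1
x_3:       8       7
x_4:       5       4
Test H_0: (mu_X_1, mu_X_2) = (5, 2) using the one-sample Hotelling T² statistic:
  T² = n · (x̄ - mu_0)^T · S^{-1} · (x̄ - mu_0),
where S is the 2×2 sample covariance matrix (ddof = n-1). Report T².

Step 1 — sample mean vector:
  mean(X_1) = (5 + 1 + 8 + 5) / 4 = 19/4 = 4.75
  mean(X_2) = (6 + 1 + 7 + 4) / 4 = 18/4 = 4.5
  x̄ = (4.75, 4.5),  deviation x̄ - mu_0 = (4.75, 4.5) - (5, 2) = (-0.25, 2.5).

Step 2 — sample covariance matrix, S[i,j] = (1/(n-1)) · Σ_k (x_{k,i} - mean_i) · (x_{k,j} - mean_j), divisor n-1 = 3:
  S[X_1,X_1] = ((0.25)·(0.25) + (-3.75)·(-3.75) + (3.25)·(3.25) + (0.25)·(0.25)) / 3 = 24.75/3 = 8.25
  S[X_1,X_2] = ((0.25)·(1.5) + (-3.75)·(-3.5) + (3.25)·(2.5) + (0.25)·(-0.5)) / 3 = 21.5/3 = 7.1667
  S[X_2,X_2] = ((1.5)·(1.5) + (-3.5)·(-3.5) + (2.5)·(2.5) + (-0.5)·(-0.5)) / 3 = 21/3 = 7
  S = [[8.25, 7.1667],
 [7.1667, 7]].

Step 3 — invert S. det(S) = 8.25·7 - (7.1667)² = 6.3889.
  S^{-1} = (1/det) · [[d, -b], [-b, a]] = [[1.0957, -1.1217],
 [-1.1217, 1.2913]].

Step 4 — quadratic form (x̄ - mu_0)^T · S^{-1} · (x̄ - mu_0):
  S^{-1} · (x̄ - mu_0) = (-3.0783, 3.5087),
  (x̄ - mu_0)^T · [...] = (-0.25)·(-3.0783) + (2.5)·(3.5087) = 9.5413.

Step 5 — scale by n: T² = 4 · 9.5413 = 38.1652.

T² ≈ 38.1652


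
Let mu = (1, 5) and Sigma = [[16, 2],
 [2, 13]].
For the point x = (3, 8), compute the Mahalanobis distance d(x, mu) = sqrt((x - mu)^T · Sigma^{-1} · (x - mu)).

Step 1 — centre the observation: (x - mu) = (2, 3).

Step 2 — invert Sigma. det(Sigma) = 16·13 - (2)² = 204.
  Sigma^{-1} = (1/det) · [[d, -b], [-b, a]] = [[0.0637, -0.0098],
 [-0.0098, 0.0784]].

Step 3 — form the quadratic (x - mu)^T · Sigma^{-1} · (x - mu):
  Sigma^{-1} · (x - mu) = (0.098, 0.2157).
  (x - mu)^T · [Sigma^{-1} · (x - mu)] = (2)·(0.098) + (3)·(0.2157) = 0.8431.

Step 4 — take square root: d = √(0.8431) ≈ 0.9182.

d(x, mu) = √(0.8431) ≈ 0.9182


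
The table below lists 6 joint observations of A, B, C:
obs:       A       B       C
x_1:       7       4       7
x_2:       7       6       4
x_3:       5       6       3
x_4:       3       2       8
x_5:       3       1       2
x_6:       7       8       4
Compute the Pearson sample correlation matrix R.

Step 1 — column means:
  mean(A) = (7 + 7 + 5 + 3 + 3 + 7) / 6 = 32/6 = 5.3333
  mean(B) = (4 + 6 + 6 + 2 + 1 + 8) / 6 = 27/6 = 4.5
  mean(C) = (7 + 4 + 3 + 8 + 2 + 4) / 6 = 28/6 = 4.6667

Step 2 — sample variances and covariances s[i,j] = (1/(n-1)) · Σ_k (x_{k,i} - mean_i) · (x_{k,j} - mean_j), with n-1 = 5:
  s[A,A] = ((1.6667)·(1.6667) + (1.6667)·(1.6667) + (-0.3333)·(-0.3333) + (-2.3333)·(-2.3333) + (-2.3333)·(-2.3333) + (1.6667)·(1.6667)) / 5 = 19.3333/5 = 3.8667
  s[A,B] = ((1.6667)·(-0.5) + (1.6667)·(1.5) + (-0.3333)·(1.5) + (-2.3333)·(-2.5) + (-2.3333)·(-3.5) + (1.6667)·(3.5)) / 5 = 21/5 = 4.2
  s[A,C] = ((1.6667)·(2.3333) + (1.6667)·(-0.6667) + (-0.3333)·(-1.6667) + (-2.3333)·(3.3333) + (-2.3333)·(-2.6667) + (1.6667)·(-0.6667)) / 5 = 0.6667/5 = 0.1333
  s[B,B] = ((-0.5)·(-0.5) + (1.5)·(1.5) + (1.5)·(1.5) + (-2.5)·(-2.5) + (-3.5)·(-3.5) + (3.5)·(3.5)) / 5 = 35.5/5 = 7.1
  s[B,C] = ((-0.5)·(2.3333) + (1.5)·(-0.6667) + (1.5)·(-1.6667) + (-2.5)·(3.3333) + (-3.5)·(-2.6667) + (3.5)·(-0.6667)) / 5 = -6/5 = -1.2
  s[C,C] = ((2.3333)·(2.3333) + (-0.6667)·(-0.6667) + (-1.6667)·(-1.6667) + (3.3333)·(3.3333) + (-2.6667)·(-2.6667) + (-0.6667)·(-0.6667)) / 5 = 27.3333/5 = 5.4667
  Sample standard deviations s_i = √(s[i,i]):
  s(A) = √(3.8667) = 1.9664
  s(B) = √(7.1) = 2.6646
  s(C) = √(5.4667) = 2.3381

Step 3 — r_{ij} = s_{ij} / (s_i · s_j):
  r[A,A] = 1 (diagonal).
  r[A,B] = 4.2 / (1.9664 · 2.6646) = 4.2 / 5.2396 = 0.8016
  r[A,C] = 0.1333 / (1.9664 · 2.3381) = 0.1333 / 4.5976 = 0.029
  r[B,B] = 1 (diagonal).
  r[B,C] = -1.2 / (2.6646 · 2.3381) = -1.2 / 6.23 = -0.1926
  r[C,C] = 1 (diagonal).

R is symmetric with unit diagonal. Assembling:

R = [[1, 0.8016, 0.029],
 [0.8016, 1, -0.1926],
 [0.029, -0.1926, 1]]


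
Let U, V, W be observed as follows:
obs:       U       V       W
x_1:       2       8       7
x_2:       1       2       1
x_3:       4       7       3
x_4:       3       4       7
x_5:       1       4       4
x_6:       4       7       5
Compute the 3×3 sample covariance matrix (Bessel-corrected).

Step 1 — column means:
  mean(U) = (2 + 1 + 4 + 3 + 1 + 4) / 6 = 15/6 = 2.5
  mean(V) = (8 + 2 + 7 + 4 + 4 + 7) / 6 = 32/6 = 5.3333
  mean(W) = (7 + 1 + 3 + 7 + 4 + 5) / 6 = 27/6 = 4.5

Step 2 — sample covariance S[i,j] = (1/(n-1)) · Σ_k (x_{k,i} - mean_i) · (x_{k,j} - mean_j), with n-1 = 5.
  S[U,U] = ((-0.5)·(-0.5) + (-1.5)·(-1.5) + (1.5)·(1.5) + (0.5)·(0.5) + (-1.5)·(-1.5) + (1.5)·(1.5)) / 5 = 9.5/5 = 1.9
  S[U,V] = ((-0.5)·(2.6667) + (-1.5)·(-3.3333) + (1.5)·(1.6667) + (0.5)·(-1.3333) + (-1.5)·(-1.3333) + (1.5)·(1.6667)) / 5 = 10/5 = 2
  S[U,W] = ((-0.5)·(2.5) + (-1.5)·(-3.5) + (1.5)·(-1.5) + (0.5)·(2.5) + (-1.5)·(-0.5) + (1.5)·(0.5)) / 5 = 4.5/5 = 0.9
  S[V,V] = ((2.6667)·(2.6667) + (-3.3333)·(-3.3333) + (1.6667)·(1.6667) + (-1.3333)·(-1.3333) + (-1.3333)·(-1.3333) + (1.6667)·(1.6667)) / 5 = 27.3333/5 = 5.4667
  S[V,W] = ((2.6667)·(2.5) + (-3.3333)·(-3.5) + (1.6667)·(-1.5) + (-1.3333)·(2.5) + (-1.3333)·(-0.5) + (1.6667)·(0.5)) / 5 = 14/5 = 2.8
  S[W,W] = ((2.5)·(2.5) + (-3.5)·(-3.5) + (-1.5)·(-1.5) + (2.5)·(2.5) + (-0.5)·(-0.5) + (0.5)·(0.5)) / 5 = 27.5/5 = 5.5

S is symmetric (S[j,i] = S[i,j]). Assembling:

S = [[1.9, 2, 0.9],
 [2, 5.4667, 2.8],
 [0.9, 2.8, 5.5]]


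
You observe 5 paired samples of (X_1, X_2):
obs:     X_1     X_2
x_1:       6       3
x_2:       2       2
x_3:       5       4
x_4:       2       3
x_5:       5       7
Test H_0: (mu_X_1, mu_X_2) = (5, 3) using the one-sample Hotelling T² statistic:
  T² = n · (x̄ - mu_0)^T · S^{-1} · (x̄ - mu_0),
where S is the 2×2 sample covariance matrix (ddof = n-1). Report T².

Step 1 — sample mean vector:
  mean(X_1) = (6 + 2 + 5 + 2 + 5) / 5 = 20/5 = 4
  mean(X_2) = (3 + 2 + 4 + 3 + 7) / 5 = 19/5 = 3.8
  x̄ = (4, 3.8),  deviation x̄ - mu_0 = (4, 3.8) - (5, 3) = (-1, 0.8).

Step 2 — sample covariance matrix, S[i,j] = (1/(n-1)) · Σ_k (x_{k,i} - mean_i) · (x_{k,j} - mean_j), divisor n-1 = 4:
  S[X_1,X_1] = ((2)·(2) + (-2)·(-2) + (1)·(1) + (-2)·(-2) + (1)·(1)) / 4 = 14/4 = 3.5
  S[X_1,X_2] = ((2)·(-0.8) + (-2)·(-1.8) + (1)·(0.2) + (-2)·(-0.8) + (1)·(3.2)) / 4 = 7/4 = 1.75
  S[X_2,X_2] = ((-0.8)·(-0.8) + (-1.8)·(-1.8) + (0.2)·(0.2) + (-0.8)·(-0.8) + (3.2)·(3.2)) / 4 = 14.8/4 = 3.7
  S = [[3.5, 1.75],
 [1.75, 3.7]].

Step 3 — invert S. det(S) = 3.5·3.7 - (1.75)² = 9.8875.
  S^{-1} = (1/det) · [[d, -b], [-b, a]] = [[0.3742, -0.177],
 [-0.177, 0.354]].

Step 4 — quadratic form (x̄ - mu_0)^T · S^{-1} · (x̄ - mu_0):
  S^{-1} · (x̄ - mu_0) = (-0.5158, 0.4602),
  (x̄ - mu_0)^T · [...] = (-1)·(-0.5158) + (0.8)·(0.4602) = 0.8839.

Step 5 — scale by n: T² = 5 · 0.8839 = 4.4197.

T² ≈ 4.4197


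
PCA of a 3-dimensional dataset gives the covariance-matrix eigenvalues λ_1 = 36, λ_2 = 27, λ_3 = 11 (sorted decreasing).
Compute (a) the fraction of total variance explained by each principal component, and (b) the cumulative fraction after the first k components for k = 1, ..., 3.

Step 1 — total variance = trace(Sigma) = Σ λ_i = 36 + 27 + 11 = 74.

Step 2 — fraction explained by component i = λ_i / Σ λ:
  PC1: 36/74 = 0.4865
  PC2: 27/74 = 0.3649
  PC3: 11/74 = 0.1486

Step 3 — cumulative fraction after k components = (λ_1 + ... + λ_k) / Σ λ:
  k = 1: 36/74 = 0.4865
  k = 2: (36 + 27)/74 = 63/74 = 0.8514
  k = 3: (36 + 27 + 11)/74 = 74/74 = 1

Summary (fraction, with percent):

explained: PC1 0.4865 (48.65%), PC2 0.3649 (36.49%), PC3 0.1486 (14.86%);  cumulative: 0.4865, 0.8514, 1


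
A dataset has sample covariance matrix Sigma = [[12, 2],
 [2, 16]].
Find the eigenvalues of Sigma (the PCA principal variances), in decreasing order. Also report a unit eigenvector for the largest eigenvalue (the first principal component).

Step 1 — characteristic polynomial of 2×2 Sigma:
  det(Sigma - λI) = λ² - trace · λ + det = 0.
  trace = 12 + 16 = 28, det = 12·16 - (2)² = 188.
Step 2 — discriminant:
  Δ = trace² - 4·det = 784 - 752 = 32.
Step 3 — eigenvalues:
  λ = (trace ± √Δ)/2 = (28 ± 5.6569)/2,
  λ_1 = 16.8284,  λ_2 = 11.1716.

Step 4 — unit eigenvector for λ_1: solve (Sigma - λ_1 I)v = 0. First row:
  (12 - 16.8284)·v_x + (2)·v_y = 0, i.e. (-4.8284)·v_x + (2)·v_y = 0,
  so v ∝ (b, λ_1 - a) = (2, 4.8284) = u.
  ||u|| = √((2)² + (4.8284)²) = √(27.3137) ≈ 5.2263,
  v_1 = u/||u|| ≈ (0.3827, 0.9239) (||v_1|| = 1).

λ_1 = 16.8284,  λ_2 = 11.1716;  v_1 ≈ (0.3827, 0.9239)


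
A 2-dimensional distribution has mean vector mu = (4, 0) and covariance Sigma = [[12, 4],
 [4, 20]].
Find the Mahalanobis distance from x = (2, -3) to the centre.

Step 1 — centre the observation: (x - mu) = (-2, -3).

Step 2 — invert Sigma. det(Sigma) = 12·20 - (4)² = 224.
  Sigma^{-1} = (1/det) · [[d, -b], [-b, a]] = [[0.0893, -0.0179],
 [-0.0179, 0.0536]].

Step 3 — form the quadratic (x - mu)^T · Sigma^{-1} · (x - mu):
  Sigma^{-1} · (x - mu) = (-0.125, -0.125).
  (x - mu)^T · [Sigma^{-1} · (x - mu)] = (-2)·(-0.125) + (-3)·(-0.125) = 0.625.

Step 4 — take square root: d = √(0.625) ≈ 0.7906.

d(x, mu) = √(0.625) ≈ 0.7906


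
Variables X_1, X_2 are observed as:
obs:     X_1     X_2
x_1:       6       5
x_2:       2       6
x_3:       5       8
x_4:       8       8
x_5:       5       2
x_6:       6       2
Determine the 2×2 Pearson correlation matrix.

Step 1 — column means:
  mean(X_1) = (6 + 2 + 5 + 8 + 5 + 6) / 6 = 32/6 = 5.3333
  mean(X_2) = (5 + 6 + 8 + 8 + 2 + 2) / 6 = 31/6 = 5.1667

Step 2 — sample variances and covariances s[i,j] = (1/(n-1)) · Σ_k (x_{k,i} - mean_i) · (x_{k,j} - mean_j), with n-1 = 5:
  s[X_1,X_1] = ((0.6667)·(0.6667) + (-3.3333)·(-3.3333) + (-0.3333)·(-0.3333) + (2.6667)·(2.6667) + (-0.3333)·(-0.3333) + (0.6667)·(0.6667)) / 5 = 19.3333/5 = 3.8667
  s[X_1,X_2] = ((0.6667)·(-0.1667) + (-3.3333)·(0.8333) + (-0.3333)·(2.8333) + (2.6667)·(2.8333) + (-0.3333)·(-3.1667) + (0.6667)·(-3.1667)) / 5 = 2.6667/5 = 0.5333
  s[X_2,X_2] = ((-0.1667)·(-0.1667) + (0.8333)·(0.8333) + (2.8333)·(2.8333) + (2.8333)·(2.8333) + (-3.1667)·(-3.1667) + (-3.1667)·(-3.1667)) / 5 = 36.8333/5 = 7.3667
  Sample standard deviations s_i = √(s[i,i]):
  s(X_1) = √(3.8667) = 1.9664
  s(X_2) = √(7.3667) = 2.7142

Step 3 — r_{ij} = s_{ij} / (s_i · s_j):
  r[X_1,X_1] = 1 (diagonal).
  r[X_1,X_2] = 0.5333 / (1.9664 · 2.7142) = 0.5333 / 5.3371 = 0.0999
  r[X_2,X_2] = 1 (diagonal).

R is symmetric with unit diagonal. Assembling:

R = [[1, 0.0999],
 [0.0999, 1]]


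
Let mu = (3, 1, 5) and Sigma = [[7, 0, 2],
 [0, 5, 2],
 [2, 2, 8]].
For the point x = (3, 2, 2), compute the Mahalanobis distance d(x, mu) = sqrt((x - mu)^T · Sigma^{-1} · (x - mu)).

Step 1 — centre the observation: (x - mu) = (0, 1, -3).

Step 2 — invert Sigma (cofactor / det for 3×3, or solve directly):
  Sigma^{-1} = [[0.1552, 0.0172, -0.0431],
 [0.0172, 0.2241, -0.0603],
 [-0.0431, -0.0603, 0.1509]].

Step 3 — form the quadratic (x - mu)^T · Sigma^{-1} · (x - mu):
  Sigma^{-1} · (x - mu) = (0.1466, 0.4052, -0.5129).
  (x - mu)^T · [Sigma^{-1} · (x - mu)] = (0)·(0.1466) + (1)·(0.4052) + (-3)·(-0.5129) = 1.944.

Step 4 — take square root: d = √(1.944) ≈ 1.3943.

d(x, mu) = √(1.944) ≈ 1.3943


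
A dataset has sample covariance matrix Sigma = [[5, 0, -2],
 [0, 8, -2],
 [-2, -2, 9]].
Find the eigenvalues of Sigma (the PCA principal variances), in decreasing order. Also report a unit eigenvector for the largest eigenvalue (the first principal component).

Step 1 — characteristic polynomial p(λ) = det(λI - Sigma) = λ³ - tr·λ² + c_1·λ - det, where tr = trace, c_1 = sum of the principal 2×2 minors, det = det(Sigma):
  tr = 5 + 8 + 9 = 22,
  c_1 = (5·8 - (0)²) + (5·9 - (-2)²) + (8·9 - (-2)²) = 40 + 41 + 68 = 149,
  det = 5·(8·9 - (-2)²) - (0)·((0)·9 - (-2)·(-2)) + (-2)·((0)·(-2) - 8·(-2)) = 5·(68) - (0)·(-4) + (-2)·(16) = 308.
  So p(λ) = λ³ - 22λ² + 149λ - 308.
Step 2 — look for an integer root (rational root theorem: any rational root is an integer divisor of 308). Testing λ = 4:
  p(4) = 64 - 352 + 596 - 308 = 0  ✓
  Dividing out (λ - 4): p(λ) = (λ - 4)(λ² - 18λ + 77).
Step 3 — remaining eigenvalues from the quadratic λ² - 18λ + 77 = 0:
  Δ = 18² - 4·77 = 324 - 308 = 16,  λ = (18 ± √16)/2 = (18 ± 4)/2 = 11 or 7.
  Sorted: λ_1 = 11,  λ_2 = 7,  λ_3 = 4  (check: sum = 22 = tr ✓).

Step 4 — unit eigenvector for λ_1 = 11: v spans the null space of (Sigma - λ_1 I), whose rows are
  r_1 = (-6, 0, -2),  r_2 = (0, -3, -2),  r_3 = (-2, -2, -2).
  v is orthogonal to every row, so take v ∝ r_1 × r_2 = ((0)·(-2) - (-2)·(-3), (-2)·(0) - (-6)·(-2), (-6)·(-3) - (0)·(0)) = (-6, -12, 18).
  Rescale (divide by 6; multiply by -1 so the first nonzero entry is positive): u = (1, 2, -3).
  ||u|| = √((1)² + (2)² + (-3)²) = √(14) ≈ 3.7417,  v_1 = u/||u|| ≈ (0.2673, 0.5345, -0.8018) (||v_1|| = 1).

λ_1 = 11,  λ_2 = 7,  λ_3 = 4;  v_1 ≈ (0.2673, 0.5345, -0.8018)


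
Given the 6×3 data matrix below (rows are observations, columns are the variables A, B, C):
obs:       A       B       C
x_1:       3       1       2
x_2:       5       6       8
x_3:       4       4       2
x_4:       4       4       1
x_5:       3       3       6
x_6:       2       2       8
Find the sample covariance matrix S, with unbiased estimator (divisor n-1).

Step 1 — column means:
  mean(A) = (3 + 5 + 4 + 4 + 3 + 2) / 6 = 21/6 = 3.5
  mean(B) = (1 + 6 + 4 + 4 + 3 + 2) / 6 = 20/6 = 3.3333
  mean(C) = (2 + 8 + 2 + 1 + 6 + 8) / 6 = 27/6 = 4.5

Step 2 — sample covariance S[i,j] = (1/(n-1)) · Σ_k (x_{k,i} - mean_i) · (x_{k,j} - mean_j), with n-1 = 5.
  S[A,A] = ((-0.5)·(-0.5) + (1.5)·(1.5) + (0.5)·(0.5) + (0.5)·(0.5) + (-0.5)·(-0.5) + (-1.5)·(-1.5)) / 5 = 5.5/5 = 1.1
  S[A,B] = ((-0.5)·(-2.3333) + (1.5)·(2.6667) + (0.5)·(0.6667) + (0.5)·(0.6667) + (-0.5)·(-0.3333) + (-1.5)·(-1.3333)) / 5 = 8/5 = 1.6
  S[A,C] = ((-0.5)·(-2.5) + (1.5)·(3.5) + (0.5)·(-2.5) + (0.5)·(-3.5) + (-0.5)·(1.5) + (-1.5)·(3.5)) / 5 = -2.5/5 = -0.5
  S[B,B] = ((-2.3333)·(-2.3333) + (2.6667)·(2.6667) + (0.6667)·(0.6667) + (0.6667)·(0.6667) + (-0.3333)·(-0.3333) + (-1.3333)·(-1.3333)) / 5 = 15.3333/5 = 3.0667
  S[B,C] = ((-2.3333)·(-2.5) + (2.6667)·(3.5) + (0.6667)·(-2.5) + (0.6667)·(-3.5) + (-0.3333)·(1.5) + (-1.3333)·(3.5)) / 5 = 6/5 = 1.2
  S[C,C] = ((-2.5)·(-2.5) + (3.5)·(3.5) + (-2.5)·(-2.5) + (-3.5)·(-3.5) + (1.5)·(1.5) + (3.5)·(3.5)) / 5 = 51.5/5 = 10.3

S is symmetric (S[j,i] = S[i,j]). Assembling:

S = [[1.1, 1.6, -0.5],
 [1.6, 3.0667, 1.2],
 [-0.5, 1.2, 10.3]]


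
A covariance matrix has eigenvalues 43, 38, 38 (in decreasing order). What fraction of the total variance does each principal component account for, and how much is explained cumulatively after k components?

Step 1 — total variance = trace(Sigma) = Σ λ_i = 43 + 38 + 38 = 119.

Step 2 — fraction explained by component i = λ_i / Σ λ:
  PC1: 43/119 = 0.3613
  PC2: 38/119 = 0.3193
  PC3: 38/119 = 0.3193

Step 3 — cumulative fraction after k components = (λ_1 + ... + λ_k) / Σ λ:
  k = 1: 43/119 = 0.3613
  k = 2: (43 + 38)/119 = 81/119 = 0.6807
  k = 3: (43 + 38 + 38)/119 = 119/119 = 1

Summary (fraction, with percent):

explained: PC1 0.3613 (36.13%), PC2 0.3193 (31.93%), PC3 0.3193 (31.93%);  cumulative: 0.3613, 0.6807, 1


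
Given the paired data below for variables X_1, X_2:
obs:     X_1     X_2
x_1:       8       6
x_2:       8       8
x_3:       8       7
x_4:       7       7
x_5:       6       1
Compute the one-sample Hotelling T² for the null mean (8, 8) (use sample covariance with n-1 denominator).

Step 1 — sample mean vector:
  mean(X_1) = (8 + 8 + 8 + 7 + 6) / 5 = 37/5 = 7.4
  mean(X_2) = (6 + 8 + 7 + 7 + 1) / 5 = 29/5 = 5.8
  x̄ = (7.4, 5.8),  deviation x̄ - mu_0 = (7.4, 5.8) - (8, 8) = (-0.6, -2.2).

Step 2 — sample covariance matrix, S[i,j] = (1/(n-1)) · Σ_k (x_{k,i} - mean_i) · (x_{k,j} - mean_j), divisor n-1 = 4:
  S[X_1,X_1] = ((0.6)·(0.6) + (0.6)·(0.6) + (0.6)·(0.6) + (-0.4)·(-0.4) + (-1.4)·(-1.4)) / 4 = 3.2/4 = 0.8
  S[X_1,X_2] = ((0.6)·(0.2) + (0.6)·(2.2) + (0.6)·(1.2) + (-0.4)·(1.2) + (-1.4)·(-4.8)) / 4 = 8.4/4 = 2.1
  S[X_2,X_2] = ((0.2)·(0.2) + (2.2)·(2.2) + (1.2)·(1.2) + (1.2)·(1.2) + (-4.8)·(-4.8)) / 4 = 30.8/4 = 7.7
  S = [[0.8, 2.1],
 [2.1, 7.7]].

Step 3 — invert S. det(S) = 0.8·7.7 - (2.1)² = 1.75.
  S^{-1} = (1/det) · [[d, -b], [-b, a]] = [[4.4, -1.2],
 [-1.2, 0.4571]].

Step 4 — quadratic form (x̄ - mu_0)^T · S^{-1} · (x̄ - mu_0):
  S^{-1} · (x̄ - mu_0) = (0, -0.2857),
  (x̄ - mu_0)^T · [...] = (-0.6)·(0) + (-2.2)·(-0.2857) = 0.6286.

Step 5 — scale by n: T² = 5 · 0.6286 = 3.1429.

T² ≈ 3.1429


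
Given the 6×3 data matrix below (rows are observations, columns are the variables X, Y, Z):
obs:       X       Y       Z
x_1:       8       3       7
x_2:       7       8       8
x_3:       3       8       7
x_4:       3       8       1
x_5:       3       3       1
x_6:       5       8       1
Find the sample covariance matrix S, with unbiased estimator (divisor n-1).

Step 1 — column means:
  mean(X) = (8 + 7 + 3 + 3 + 3 + 5) / 6 = 29/6 = 4.8333
  mean(Y) = (3 + 8 + 8 + 8 + 3 + 8) / 6 = 38/6 = 6.3333
  mean(Z) = (7 + 8 + 7 + 1 + 1 + 1) / 6 = 25/6 = 4.1667

Step 2 — sample covariance S[i,j] = (1/(n-1)) · Σ_k (x_{k,i} - mean_i) · (x_{k,j} - mean_j), with n-1 = 5.
  S[X,X] = ((3.1667)·(3.1667) + (2.1667)·(2.1667) + (-1.8333)·(-1.8333) + (-1.8333)·(-1.8333) + (-1.8333)·(-1.8333) + (0.1667)·(0.1667)) / 5 = 24.8333/5 = 4.9667
  S[X,Y] = ((3.1667)·(-3.3333) + (2.1667)·(1.6667) + (-1.8333)·(1.6667) + (-1.8333)·(1.6667) + (-1.8333)·(-3.3333) + (0.1667)·(1.6667)) / 5 = -6.6667/5 = -1.3333
  S[X,Z] = ((3.1667)·(2.8333) + (2.1667)·(3.8333) + (-1.8333)·(2.8333) + (-1.8333)·(-3.1667) + (-1.8333)·(-3.1667) + (0.1667)·(-3.1667)) / 5 = 23.1667/5 = 4.6333
  S[Y,Y] = ((-3.3333)·(-3.3333) + (1.6667)·(1.6667) + (1.6667)·(1.6667) + (1.6667)·(1.6667) + (-3.3333)·(-3.3333) + (1.6667)·(1.6667)) / 5 = 33.3333/5 = 6.6667
  S[Y,Z] = ((-3.3333)·(2.8333) + (1.6667)·(3.8333) + (1.6667)·(2.8333) + (1.6667)·(-3.1667) + (-3.3333)·(-3.1667) + (1.6667)·(-3.1667)) / 5 = 1.6667/5 = 0.3333
  S[Z,Z] = ((2.8333)·(2.8333) + (3.8333)·(3.8333) + (2.8333)·(2.8333) + (-3.1667)·(-3.1667) + (-3.1667)·(-3.1667) + (-3.1667)·(-3.1667)) / 5 = 60.8333/5 = 12.1667

S is symmetric (S[j,i] = S[i,j]). Assembling:

S = [[4.9667, -1.3333, 4.6333],
 [-1.3333, 6.6667, 0.3333],
 [4.6333, 0.3333, 12.1667]]


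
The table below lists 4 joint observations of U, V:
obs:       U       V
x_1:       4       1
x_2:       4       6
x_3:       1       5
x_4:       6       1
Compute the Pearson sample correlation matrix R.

Step 1 — column means:
  mean(U) = (4 + 4 + 1 + 6) / 4 = 15/4 = 3.75
  mean(V) = (1 + 6 + 5 + 1) / 4 = 13/4 = 3.25

Step 2 — sample variances and covariances s[i,j] = (1/(n-1)) · Σ_k (x_{k,i} - mean_i) · (x_{k,j} - mean_j), with n-1 = 3:
  s[U,U] = ((0.25)·(0.25) + (0.25)·(0.25) + (-2.75)·(-2.75) + (2.25)·(2.25)) / 3 = 12.75/3 = 4.25
  s[U,V] = ((0.25)·(-2.25) + (0.25)·(2.75) + (-2.75)·(1.75) + (2.25)·(-2.25)) / 3 = -9.75/3 = -3.25
  s[V,V] = ((-2.25)·(-2.25) + (2.75)·(2.75) + (1.75)·(1.75) + (-2.25)·(-2.25)) / 3 = 20.75/3 = 6.9167
  Sample standard deviations s_i = √(s[i,i]):
  s(U) = √(4.25) = 2.0616
  s(V) = √(6.9167) = 2.63

Step 3 — r_{ij} = s_{ij} / (s_i · s_j):
  r[U,U] = 1 (diagonal).
  r[U,V] = -3.25 / (2.0616 · 2.63) = -3.25 / 5.4218 = -0.5994
  r[V,V] = 1 (diagonal).

R is symmetric with unit diagonal. Assembling:

R = [[1, -0.5994],
 [-0.5994, 1]]


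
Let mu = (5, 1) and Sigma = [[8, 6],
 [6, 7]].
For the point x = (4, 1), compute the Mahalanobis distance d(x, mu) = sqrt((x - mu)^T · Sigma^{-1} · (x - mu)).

Step 1 — centre the observation: (x - mu) = (-1, 0).

Step 2 — invert Sigma. det(Sigma) = 8·7 - (6)² = 20.
  Sigma^{-1} = (1/det) · [[d, -b], [-b, a]] = [[0.35, -0.3],
 [-0.3, 0.4]].

Step 3 — form the quadratic (x - mu)^T · Sigma^{-1} · (x - mu):
  Sigma^{-1} · (x - mu) = (-0.35, 0.3).
  (x - mu)^T · [Sigma^{-1} · (x - mu)] = (-1)·(-0.35) + (0)·(0.3) = 0.35.

Step 4 — take square root: d = √(0.35) ≈ 0.5916.

d(x, mu) = √(0.35) ≈ 0.5916


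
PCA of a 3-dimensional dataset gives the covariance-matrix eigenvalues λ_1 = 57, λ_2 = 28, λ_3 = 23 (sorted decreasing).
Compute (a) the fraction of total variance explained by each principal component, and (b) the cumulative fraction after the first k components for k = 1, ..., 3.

Step 1 — total variance = trace(Sigma) = Σ λ_i = 57 + 28 + 23 = 108.

Step 2 — fraction explained by component i = λ_i / Σ λ:
  PC1: 57/108 = 0.5278
  PC2: 28/108 = 0.2593
  PC3: 23/108 = 0.213

Step 3 — cumulative fraction after k components = (λ_1 + ... + λ_k) / Σ λ:
  k = 1: 57/108 = 0.5278
  k = 2: (57 + 28)/108 = 85/108 = 0.787
  k = 3: (57 + 28 + 23)/108 = 108/108 = 1

Summary (fraction, with percent):

explained: PC1 0.5278 (52.78%), PC2 0.2593 (25.93%), PC3 0.213 (21.3%);  cumulative: 0.5278, 0.787, 1


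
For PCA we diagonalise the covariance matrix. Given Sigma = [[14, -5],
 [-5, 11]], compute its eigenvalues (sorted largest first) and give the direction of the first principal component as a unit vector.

Step 1 — characteristic polynomial of 2×2 Sigma:
  det(Sigma - λI) = λ² - trace · λ + det = 0.
  trace = 14 + 11 = 25, det = 14·11 - (-5)² = 129.
Step 2 — discriminant:
  Δ = trace² - 4·det = 625 - 516 = 109.
Step 3 — eigenvalues:
  λ = (trace ± √Δ)/2 = (25 ± 10.4403)/2,
  λ_1 = 17.7202,  λ_2 = 7.2798.

Step 4 — unit eigenvector for λ_1: solve (Sigma - λ_1 I)v = 0. First row:
  (14 - 17.7202)·v_x + (-5)·v_y = 0, i.e. (-3.7202)·v_x + (-5)·v_y = 0,
  so v ∝ (b, λ_1 - a) = (-5, 3.7202); multiply by -1 so the first entry is positive: u = (5, -3.7202).
  ||u|| = √((5)² + (-3.7202)²) = √(38.8395) ≈ 6.2321,
  v_1 = u/||u|| ≈ (0.8023, -0.5969) (||v_1|| = 1).

λ_1 = 17.7202,  λ_2 = 7.2798;  v_1 ≈ (0.8023, -0.5969)


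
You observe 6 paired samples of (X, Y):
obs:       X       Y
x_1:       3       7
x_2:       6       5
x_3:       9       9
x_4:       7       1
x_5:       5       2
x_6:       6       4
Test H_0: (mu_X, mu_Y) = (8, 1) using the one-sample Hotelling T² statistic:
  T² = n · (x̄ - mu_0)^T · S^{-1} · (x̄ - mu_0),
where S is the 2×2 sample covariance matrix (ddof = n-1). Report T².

Step 1 — sample mean vector:
  mean(X) = (3 + 6 + 9 + 7 + 5 + 6) / 6 = 36/6 = 6
  mean(Y) = (7 + 5 + 9 + 1 + 2 + 4) / 6 = 28/6 = 4.6667
  x̄ = (6, 4.6667),  deviation x̄ - mu_0 = (6, 4.6667) - (8, 1) = (-2, 3.6667).

Step 2 — sample covariance matrix, S[i,j] = (1/(n-1)) · Σ_k (x_{k,i} - mean_i) · (x_{k,j} - mean_j), divisor n-1 = 5:
  S[X,X] = ((-3)·(-3) + (0)·(0) + (3)·(3) + (1)·(1) + (-1)·(-1) + (0)·(0)) / 5 = 20/5 = 4
  S[X,Y] = ((-3)·(2.3333) + (0)·(0.3333) + (3)·(4.3333) + (1)·(-3.6667) + (-1)·(-2.6667) + (0)·(-0.6667)) / 5 = 5/5 = 1
  S[Y,Y] = ((2.3333)·(2.3333) + (0.3333)·(0.3333) + (4.3333)·(4.3333) + (-3.6667)·(-3.6667) + (-2.6667)·(-2.6667) + (-0.6667)·(-0.6667)) / 5 = 45.3333/5 = 9.0667
  S = [[4, 1],
 [1, 9.0667]].

Step 3 — invert S. det(S) = 4·9.0667 - (1)² = 35.2667.
  S^{-1} = (1/det) · [[d, -b], [-b, a]] = [[0.2571, -0.0284],
 [-0.0284, 0.1134]].

Step 4 — quadratic form (x̄ - mu_0)^T · S^{-1} · (x̄ - mu_0):
  S^{-1} · (x̄ - mu_0) = (-0.6181, 0.4726),
  (x̄ - mu_0)^T · [...] = (-2)·(-0.6181) + (3.6667)·(0.4726) = 2.9691.

Step 5 — scale by n: T² = 6 · 2.9691 = 17.8147.

T² ≈ 17.8147
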